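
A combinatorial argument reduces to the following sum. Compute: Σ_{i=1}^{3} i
Using formula: Σ i^1=n(n + 1)/2=3·4/2=6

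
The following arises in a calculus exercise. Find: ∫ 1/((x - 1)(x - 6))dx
Partial fractions: 1/((x-1)(x-6))=A/(x-1) + B/(x-6)
A=-1/5, B=1/5
∫ [-1/5· 1/(x-1) + 1/5· 1/(x-6)] dx
=(1/5)[ln|x-6| - ln|x-1|] + C

Answer: (1/5)·ln|(x-6)/(x-1)| + C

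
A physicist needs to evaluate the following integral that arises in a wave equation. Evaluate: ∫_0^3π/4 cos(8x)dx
Antiderivative: sin(8x)/8
Evaluate at bounds: [sin(8·3π/4)/8] - [sin(8·0)/8]
=((0) - (0))/8=0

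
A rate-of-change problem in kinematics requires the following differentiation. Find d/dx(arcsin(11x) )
d/dx[arcsin(u)] = u'/√(1-u²), u = 11x, u' = 11

Answer: 11/√(1 - 121x²)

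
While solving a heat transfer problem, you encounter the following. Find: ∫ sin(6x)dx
Using substitution u=6x: ∫ sin(u) du/6=-cos(u)/6 + C

Answer: (-1/6)cos(6x) + C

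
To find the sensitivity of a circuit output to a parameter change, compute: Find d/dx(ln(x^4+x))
Chain rule: d/dx[ln(u)] = u'/u where u = x^4 + x
u' = 4x^3 + 1

Answer: (4x^3 + 1)/(x^4 + x)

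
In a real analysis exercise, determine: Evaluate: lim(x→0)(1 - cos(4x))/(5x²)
Using 1-cos(u) ≈ u²/2 for small u:
(1-cos(4x)) ≈ (4x)²/2=16x²/2
So limit=16/(2·5)=8/5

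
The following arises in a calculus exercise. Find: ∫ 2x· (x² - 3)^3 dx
Let u=x² - 3, du=2x dx
∫ u^3 du=u^4/4 + C

Answer: (x² - 3)^4/4 + C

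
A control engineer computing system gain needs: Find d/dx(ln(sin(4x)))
Chain rule: d/dx[ln(u)] = u'/u where u = sin(4x)
u' = 4cos(4x)

Answer: (4cos(4x))/(sin(4x))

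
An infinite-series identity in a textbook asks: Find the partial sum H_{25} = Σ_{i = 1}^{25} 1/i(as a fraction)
H_25 = 1+1/2+1/3+...+1/25
= 34052522467/8923714800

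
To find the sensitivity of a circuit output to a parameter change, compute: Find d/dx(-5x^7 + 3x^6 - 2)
Power rule: d/dx(ax^n)=n·a·x^(n-1)
Term by term: -35·x^6+18·x^5

Answer: -35x^6+18x^5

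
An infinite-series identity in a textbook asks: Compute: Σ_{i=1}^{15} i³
Using formula: Σ i^3 = [n(n+1)/2]² = [15·16/2]² = 14400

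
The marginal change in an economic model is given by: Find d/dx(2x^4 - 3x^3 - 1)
Power rule: d/dx(ax^n) = n·a·x^(n-1)
Term by term: 8·x^3 - 9·x^2

Answer: 8x^3 - 9x^2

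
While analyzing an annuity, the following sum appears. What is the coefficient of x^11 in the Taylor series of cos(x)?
cos(x) has only even powers. Coefficient of x^11=0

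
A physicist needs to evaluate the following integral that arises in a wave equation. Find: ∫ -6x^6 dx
Using power rule: ∫ -6x^6 dx=-6/7 x^7+C=(-6/7)x^7+C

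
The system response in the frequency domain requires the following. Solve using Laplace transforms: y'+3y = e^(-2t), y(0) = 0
Take L: sY - 0+3Y=1/(s+2)
Y(s+3)=1/(s+2)+0
Y=1/((s+2)(s+3))+0/(s+3)
Partial fractions: 1/((s+2)(s+3))=1/(s+2)-1/(s+3)
So Y=1/(s+2)-1/(s+3)
Inverse Laplace transform (L^(-1){1/(s+2)}=e^(-2t), L^(-1){1/(s+3)}=e^(-3t)):

Answer: y(t)=1·e^(-2t) - e^(-3t)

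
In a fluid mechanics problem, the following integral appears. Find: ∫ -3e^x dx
Since d/dx[e^x] = + e^x, we get -3e^x + C

Answer: -3e^x + C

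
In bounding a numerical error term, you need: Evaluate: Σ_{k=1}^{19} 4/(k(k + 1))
Partial fractions: 4/(k(k + 1)) = 4/k - 4/(k + 1)
Telescoping sum: 4(1 - 1/20) = 4·19/20

Answer: 19/5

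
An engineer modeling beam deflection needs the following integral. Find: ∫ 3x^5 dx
Using power rule: ∫ 3x^5 dx=3/6 x^6+C=(1/2)x^6+C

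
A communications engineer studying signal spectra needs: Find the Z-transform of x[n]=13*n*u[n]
Z{n * u[n]}=z/(z-1)^2
By linearity: Z{13 * n * u[n]}=13z/(z-1)^2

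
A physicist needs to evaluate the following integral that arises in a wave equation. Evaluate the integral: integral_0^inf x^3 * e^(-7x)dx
This is a Gamma integral. Substitute u = 7x (du = 7 dx):
integral_0^inf x^3 * e^(-7x) dx = (1/7^4) integral_0^inf u^3 * e^(-u) du
= Gamma(4)/7^4 = 3!/7^4 = 6/2401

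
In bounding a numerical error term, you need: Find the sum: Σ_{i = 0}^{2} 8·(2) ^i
Geometric series: S=a(1 - r^n)/(1 - r)
a=8, r=2, n=3
S=8(1-8)/-1=56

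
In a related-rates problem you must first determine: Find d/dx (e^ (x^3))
Chain rule: d/dx[e^u]=e^u · u' where u=x^3
u'=3x^2

Answer: 3x^2·e^(x^3)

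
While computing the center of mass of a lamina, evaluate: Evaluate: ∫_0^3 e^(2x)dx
Antiderivative: (1/2)e^(2x)
Evaluate: (1/2)(e^6 - 1)

Answer: (e^6 - 1)/2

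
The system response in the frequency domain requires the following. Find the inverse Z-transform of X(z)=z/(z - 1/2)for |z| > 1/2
Standard pair: z/(z-a) <-> a^n * u[n] for causal signals
With a=1/2: x[n]=(1/2)^n * u[n]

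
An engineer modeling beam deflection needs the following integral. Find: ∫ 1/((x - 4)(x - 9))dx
Partial fractions: 1/((x-4)(x-9))=A/(x-4) + B/(x-9)
A=-1/5, B=1/5
∫ [-1/5· 1/(x-4) + 1/5· 1/(x-9)] dx
=(1/5)[ln|x-9| - ln|x-4|] + C

Answer: (1/5)·ln|(x-9)/(x-4)| + C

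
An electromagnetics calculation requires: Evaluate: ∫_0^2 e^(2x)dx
Antiderivative: (1/2)e^(2x)
Evaluate: (1/2)(e^4-1)

Answer: (e^4-1)/2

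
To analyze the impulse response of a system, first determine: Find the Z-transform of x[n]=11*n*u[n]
Z{n*u[n]}=z/(z-1)^2
By linearity: Z{11*n*u[n]}=11z/(z-1)^2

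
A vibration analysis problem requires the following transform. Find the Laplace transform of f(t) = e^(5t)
L{e^(at)}=1/(s-a)
L{e^(5t)}=1/(s-5)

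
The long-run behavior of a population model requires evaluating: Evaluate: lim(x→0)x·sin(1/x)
Squeeze theorem: -|x| ≤ x·sin(1/x) ≤ |x|
Since x → 0 as x → 0, by squeeze theorem the limit is 0

Answer: 0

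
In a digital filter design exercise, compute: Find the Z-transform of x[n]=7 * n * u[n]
Z{n * u[n]} = z/(z-1)^2
By linearity: Z{7 * n * u[n]} = 7z/(z-1)^2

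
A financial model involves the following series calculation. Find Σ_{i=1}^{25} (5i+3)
=5·Σ i + 3·25=5·325 + 75=1700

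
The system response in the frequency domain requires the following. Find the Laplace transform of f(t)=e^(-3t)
L{e^(at)} = 1/(s-a)
L{e^(-3t)} = 1/(s + 3)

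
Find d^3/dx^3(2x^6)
Apply power rule 3 times:
d^1: 12x^5
d^2: 60x^4
d^3: 240x^3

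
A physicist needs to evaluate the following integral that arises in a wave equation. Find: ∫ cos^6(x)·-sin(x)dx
Let u=cos(x), du=-sin(x) dx
∫ u^6 du=u^7/7+C

Answer: cos^7(x)/7+C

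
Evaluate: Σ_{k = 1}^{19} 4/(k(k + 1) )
Partial fractions: 4/(k(k+1))=4/k - 4/(k+1)
Telescoping sum: 4(1-1/20)=4·19/20

Answer: 19/5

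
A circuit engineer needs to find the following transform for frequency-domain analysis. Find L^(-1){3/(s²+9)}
L^(-1){w/(s² + w²)} = sin(wt)
Here w = 3

Answer: sin(3t)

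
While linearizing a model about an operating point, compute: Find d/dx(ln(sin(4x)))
Chain rule: d/dx[ln(u)]=u'/u where u=sin(4x)
u'=4cos(4x)

Answer: (4cos(4x))/(sin(4x))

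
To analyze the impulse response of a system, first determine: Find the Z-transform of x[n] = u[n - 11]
Using the time-shift property: Z{u[n-11]} = z^(-11)*z/(z-1)
= z^(-10)/(z-1)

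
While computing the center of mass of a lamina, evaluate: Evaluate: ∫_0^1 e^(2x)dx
Antiderivative: (1/2)e^(2x)
Evaluate: (1/2)(e^2-1)

Answer: (e^2-1)/2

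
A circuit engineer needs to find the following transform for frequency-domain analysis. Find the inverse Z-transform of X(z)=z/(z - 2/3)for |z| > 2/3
Standard pair: z/(z-a) <-> a^n*u[n] for causal signals
With a = 2/3: x[n] = (2/3)^n*u[n]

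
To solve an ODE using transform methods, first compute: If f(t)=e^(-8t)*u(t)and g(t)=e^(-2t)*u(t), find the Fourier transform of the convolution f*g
By the convolution theorem: F{f * g}=F(omega) * G(omega)
F(omega)=1/(8 + j * omega), G(omega)=1/(2 + j * omega)
F{f * g}=1/((8 + j * omega)(2 + j * omega))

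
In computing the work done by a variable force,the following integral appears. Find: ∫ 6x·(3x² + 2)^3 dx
Let u=3x²+2, du=6x dx
∫ u^3 du=u^4/4+C

Answer: (3x²+2)^4/4+C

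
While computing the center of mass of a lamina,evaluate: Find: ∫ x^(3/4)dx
Power rule: ∫ x^(3/4) dx=x^(7/4)/(7/4) + C

Answer: (4/7)·x^(7/4) + C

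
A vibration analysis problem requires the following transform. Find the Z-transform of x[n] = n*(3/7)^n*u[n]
Using the property Z{n*a^n*u[n]} = az/(z-a)^2
With a = 3/7: X(z) = (3/7)z/(z - 3/7)^2, |z| > 3/7

Answer: (3/7)z/(z - 3/7)^2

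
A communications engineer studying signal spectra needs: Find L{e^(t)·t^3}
First shifting: L{e^(at)f(t)}=F(s-a)
L{t^3}=6/s^4
Shift s → s-1: 6/(s-1)^4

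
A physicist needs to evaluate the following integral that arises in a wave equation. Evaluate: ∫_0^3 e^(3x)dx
Antiderivative: (1/3)e^(3x)
Evaluate: (1/3)(e^9 - 1)

Answer: (e^9 - 1)/3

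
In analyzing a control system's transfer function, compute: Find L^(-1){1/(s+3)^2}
L^(-1){1/(s-a)^n} = t^(n-1)·e^(at)/(n-1)!
Here a = -3, n = 2: t^1·e^(-3t)/1

Answer: t·e^(-3t)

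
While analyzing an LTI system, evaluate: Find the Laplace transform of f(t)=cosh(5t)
L{cosh(at)}=s/(s²-a²)
L{cosh(5t)}=s/(s²-25)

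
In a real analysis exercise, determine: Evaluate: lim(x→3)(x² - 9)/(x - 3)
Factor: (x² - 9) = (x-3)(x+3)
Cancel (x-3): lim(x→3) (x+3) = 6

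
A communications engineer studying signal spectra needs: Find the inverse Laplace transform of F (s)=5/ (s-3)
L^(-1){5/(s-a)} = c·e^(at)
Here a = 3, c = 5

Answer: 5e^(3t)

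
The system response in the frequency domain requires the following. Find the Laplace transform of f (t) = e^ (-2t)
L{e^(at)} = 1/(s-a)
L{e^(-2t)} = 1/(s + 2)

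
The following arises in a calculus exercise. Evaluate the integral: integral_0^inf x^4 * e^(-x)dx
This is a Gamma integral. Substitute u=1x:
integral_0^inf x^4 * e^(-x) dx=(1/1^5) integral_0^inf u^4 * e^(-u) du
=Gamma(5)/1^5=4!/1^5=24/1

Answer: 24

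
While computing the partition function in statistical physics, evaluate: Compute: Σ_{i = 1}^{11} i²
Using formula: Σ i^2=n(n+1)(2n+1)/6=11·12·23/6=506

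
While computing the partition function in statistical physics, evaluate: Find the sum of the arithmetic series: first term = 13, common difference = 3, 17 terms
Last term: a_n = 13 + (17 - 1)·3 = 61
Sum = n(a_1 + a_n)/2 = 17(13 + 61)/2 = 629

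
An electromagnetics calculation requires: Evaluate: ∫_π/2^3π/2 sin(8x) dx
Antiderivative: -cos(8x)/8
Evaluate at bounds: [-cos(8·3π/2)/8] - [-cos(8·π/2)/8]
=(-(1) + (1))/8=0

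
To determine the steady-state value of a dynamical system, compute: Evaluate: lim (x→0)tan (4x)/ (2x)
tan(u) ≈ u for small u:
tan(4x)/(2x) ≈ 4x/(2x)=4/2

Answer: 2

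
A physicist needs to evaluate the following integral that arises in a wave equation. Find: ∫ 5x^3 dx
Using power rule: ∫ 5x^3 dx = 5/4 x^4 + C = (5/4)x^4 + C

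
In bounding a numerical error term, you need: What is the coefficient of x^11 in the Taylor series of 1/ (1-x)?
1/(1-x) = Σ x^n for |x|<1
All coefficients are 1

Answer: 1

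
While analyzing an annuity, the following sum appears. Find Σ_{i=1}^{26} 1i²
= 1·n(n + 1)(2n + 1)/6 = 1·26·27·53/6 = 6201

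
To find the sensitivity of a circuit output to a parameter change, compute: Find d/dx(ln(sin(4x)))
Chain rule: d/dx[ln(u)] = u'/u where u = sin(4x)
u' = 4cos(4x)

Answer: (4cos(4x))/(sin(4x))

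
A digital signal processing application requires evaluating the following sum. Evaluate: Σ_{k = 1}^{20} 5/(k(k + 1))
Partial fractions: 5/(k(k+1))=5/k - 5/(k+1)
Telescoping sum: 5(1-1/21)=5·20/21

Answer: 100/21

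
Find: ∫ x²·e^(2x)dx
Integration by parts twice:
First: u = x², dv = e^(2x) dx => x²e^(2x)/2 - (2/2)∫ xe^(2x) dx
Second (∫ xe^(2x) dx): xe^(2x)/2 - e^(2x)/4
Combining: e^(2x)(x²/2-2x/4+2/8)+C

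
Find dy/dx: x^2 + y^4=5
Differentiate: 2x + 4y^3·(dy/dx)=0
dy/dx=-2x/(4y^3)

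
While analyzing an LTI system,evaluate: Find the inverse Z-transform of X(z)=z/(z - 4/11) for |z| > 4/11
Standard pair: z/(z-a) <-> a^n * u[n] for causal signals
With a = 4/11: x[n] = (4/11)^n * u[n]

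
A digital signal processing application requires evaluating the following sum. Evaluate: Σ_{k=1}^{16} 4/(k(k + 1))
Partial fractions: 4/(k(k + 1))=4/k - 4/(k + 1)
Telescoping sum: 4(1 - 1/17)=4·16/17

Answer: 64/17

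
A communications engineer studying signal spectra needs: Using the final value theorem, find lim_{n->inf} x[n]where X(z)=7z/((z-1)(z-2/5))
Final value theorem: lim x[n] = lim_{z->1} (z-1)*X(z)
(z-1)*X(z) = 7z/(z-2/5)
As z->1: 7/(1-2/5) = 7/(3/5) = 35/3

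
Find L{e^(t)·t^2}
First shifting: L{e^(at)f(t)}=F(s-a)
L{t^2}=2/s^3
Shift s → s-1: 2/(s-1)^3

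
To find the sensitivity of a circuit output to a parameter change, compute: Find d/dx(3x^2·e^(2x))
Product rule: (fg)'=f'g + fg'
f=3x^2, f'=6x
g=e^(2x), g'=2·e^(2x)

Answer: 6x·e^(2x) + 6x^2·e^(2x)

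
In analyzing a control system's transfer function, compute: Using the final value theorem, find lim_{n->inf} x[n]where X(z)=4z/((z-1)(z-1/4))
Final value theorem: lim x[n]=lim_{z->1} (z-1) * X(z)
(z-1) * X(z)=4z/(z-1/4)
As z->1: 4/(1 - 1/4)=4/(3/4)=16/3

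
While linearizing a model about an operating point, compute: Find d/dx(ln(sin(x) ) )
Chain rule: d/dx[ln(u)]=u'/u where u=sin(x)
u'=cos(x)

Answer: (cos(x))/(sin(x))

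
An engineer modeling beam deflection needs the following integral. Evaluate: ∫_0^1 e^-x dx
Antiderivative: -e^-x
Evaluate: -(e^-1-1)

Answer: (e^-1-1)/(-1)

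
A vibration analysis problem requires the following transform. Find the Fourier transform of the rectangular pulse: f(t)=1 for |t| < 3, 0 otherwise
F(omega) = integral from -3 to 3 of e^(-j * omega * t) dt
= 2 * sin(3 * omega)/omega = 6 * sinc(3 * omega/pi)

Answer: 2 * sin(3 * omega)/omega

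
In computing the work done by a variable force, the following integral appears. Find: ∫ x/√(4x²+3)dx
Let u = 4x² + 3, du = 8x dx
∫ (1/8)·u^(-1/2) du = √u/4 + C

Answer: √(4x² + 3)/4 + C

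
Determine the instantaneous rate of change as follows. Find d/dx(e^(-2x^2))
Chain rule: d/dx[e^u] = e^u · u' where u = -2x^2
u' = -4x

Answer: -4x·e^(-2x^2)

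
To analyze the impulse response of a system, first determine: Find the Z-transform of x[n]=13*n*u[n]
Z{n * u[n]} = z/(z-1)^2
By linearity: Z{13 * n * u[n]} = 13z/(z-1)^2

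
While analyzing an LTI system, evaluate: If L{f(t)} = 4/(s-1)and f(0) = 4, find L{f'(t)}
L{f'(t)}=s·F(s) - f(0)=4s/(s-1) - 4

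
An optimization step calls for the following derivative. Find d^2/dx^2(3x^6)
Apply power rule 2 times:
d^1: 18x^5
d^2: 90x^4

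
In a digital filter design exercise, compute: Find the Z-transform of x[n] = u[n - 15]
Using the time-shift property: Z{u[n-15]}=z^(-15) * z/(z-1)
=z^(-14)/(z-1)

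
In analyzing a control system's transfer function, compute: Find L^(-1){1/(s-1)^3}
L^(-1){1/(s-a)^n} = t^(n-1)·e^(at)/(n-1)!
Here a = 1, n = 3: t^2·e^(t)/2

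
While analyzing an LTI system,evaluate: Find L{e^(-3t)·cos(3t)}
First shifting: L{e^(at)f(t)}=F(s-a)
L{cos(3t)}=s/(s² + 9)
Shift: (s + 3)/((s + 3)² + 9)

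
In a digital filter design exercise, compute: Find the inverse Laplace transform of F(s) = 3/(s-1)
L^(-1){3/(s-a)} = c·e^(at)
Here a = 1, c = 3

Answer: 3e^(t)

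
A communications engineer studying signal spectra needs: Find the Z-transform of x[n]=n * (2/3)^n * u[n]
Using the property Z{n*a^n*u[n]} = az/(z-a)^2
With a = 2/3: X(z) = (2/3)z/(z - 2/3)^2, |z| > 2/3

Answer: (2/3)z/(z - 2/3)^2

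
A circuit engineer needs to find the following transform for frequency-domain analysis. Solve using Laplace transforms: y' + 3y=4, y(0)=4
Take L of both sides: sY(s)-4+3Y(s)=4/s
Y(s)(s+3)=4/s+4
Y(s)=4/(s(s+3))+4/(s+3)
Partial fractions: 4/(s(s+3))=(4/3)/s - (4/3)/(s+3)
So Y(s)=(4/3)/s+(8/3)/(s+3)
Inverse transform (L^(-1){1/s}=1, L^(-1){1/(s+3)}=e^(-3t)):

Answer: y(t)=4/3+(8/3)·e^(-3t)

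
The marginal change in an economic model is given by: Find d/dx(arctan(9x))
d/dx[arctan(u)] = u'/(1 + u²), u = 9x, u' = 9

Answer: 9/(1 + 81x²)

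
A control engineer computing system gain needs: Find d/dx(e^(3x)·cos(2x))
Product rule: (fg)'=f'g+fg'
f=e^(3x), f'=3·e^(3x)
g=cos(2x), g'=-2·sin(2x)

Answer: 3·e^(3x)·cos(2x)-2·e^(3x)·sin(2x)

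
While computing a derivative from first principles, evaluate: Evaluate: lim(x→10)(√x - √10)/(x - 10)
Multiply by conjugate (√x+√10)/(√x+√10):
=(x - 10)/((x - 10)(√x+√10))=1/(√x+√10)
As x → 10: 1/(2√10)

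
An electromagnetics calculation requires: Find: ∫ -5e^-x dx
Since d/dx[e^-x]=- e^-x, we get 5e^-x + C

Answer: 5e^-x + C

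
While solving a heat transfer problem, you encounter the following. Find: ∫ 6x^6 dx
Using power rule: ∫ 6x^6 dx=6/7 x^7 + C=(6/7)x^7 + C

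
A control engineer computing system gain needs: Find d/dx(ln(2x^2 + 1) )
Chain rule: d/dx[ln(u)]=u'/u where u=2x^2+1
u'=4x

Answer: (4x)/(2x^2+1)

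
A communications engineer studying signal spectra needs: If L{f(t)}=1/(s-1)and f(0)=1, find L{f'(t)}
L{f'(t)}=s·F(s) - f(0)=s/(s-1) - 1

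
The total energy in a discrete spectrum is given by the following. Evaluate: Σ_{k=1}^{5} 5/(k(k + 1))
Partial fractions: 5/(k(k + 1)) = 5/k - 5/(k + 1)
Telescoping sum: 5(1 - 1/6) = 5·5/6

Answer: 25/6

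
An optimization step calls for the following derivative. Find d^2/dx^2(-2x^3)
Apply power rule 2 times:
d^1: -6x^2
d^2: -12x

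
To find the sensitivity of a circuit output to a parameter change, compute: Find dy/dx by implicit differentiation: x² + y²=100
Differentiate both sides: 2x + 2y·(dy/dx)=0
Solve: dy/dx=-2x/(2y)=-x/y

Answer: dy/dx=-x/y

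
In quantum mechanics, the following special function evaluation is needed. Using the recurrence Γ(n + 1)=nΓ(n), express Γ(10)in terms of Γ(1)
Γ(10) = 9Γ(9) = 9·8Γ(8) = ... = 9!·Γ(1) = 362880·Γ(1)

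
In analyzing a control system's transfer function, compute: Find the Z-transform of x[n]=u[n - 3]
Using the time-shift property: Z{u[n-3]}=z^(-3) * z/(z-1)
=z^(-2)/(z-1)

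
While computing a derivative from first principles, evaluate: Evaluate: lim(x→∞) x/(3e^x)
Apply L'Hôpital 1 times (∞/∞ each time):
Eventually get 1!/(3e^x) → 0

Answer: 0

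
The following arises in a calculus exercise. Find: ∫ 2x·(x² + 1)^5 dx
Let u=x²+1, du=2x dx
∫ u^5 du=u^6/6+C

Answer: (x²+1)^6/6+C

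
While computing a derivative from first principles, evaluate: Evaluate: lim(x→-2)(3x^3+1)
Polynomial is continuous, so substitute x=-2:
3·(-2)^3+1=-23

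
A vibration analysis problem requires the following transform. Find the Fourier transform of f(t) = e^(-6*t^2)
The Fourier transform of a Gaussian e^(-a*t^2) is sqrt(pi/a)*e^(-omega^2/(4a)).
With a = 6: F(omega) = sqrt(pi/6)*e^(-omega^2/24)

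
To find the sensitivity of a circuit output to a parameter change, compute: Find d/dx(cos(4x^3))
Chain rule: d/dx[cos(u)] = -sin(u)·u' where u = 4x^3
u' = 12x^2

Answer: -12x^2·sin(4x^3)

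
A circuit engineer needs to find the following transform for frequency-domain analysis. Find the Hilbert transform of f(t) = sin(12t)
The Hilbert transform shifts each frequency component by -pi/2.
H{sin(wt)}=-cos(wt)
With w=12: H{sin(12t)}=-cos(12t)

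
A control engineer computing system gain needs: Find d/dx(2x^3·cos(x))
Product rule: (fg)'=f'g+fg'
f=2x^3, f'=6x^2
g=cos(x), g'=-sin(x)

Answer: 6x^2·cos(x)-2x^3·sin(x)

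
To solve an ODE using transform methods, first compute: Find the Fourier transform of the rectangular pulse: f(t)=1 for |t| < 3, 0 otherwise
F(omega)=integral from -3 to 3 of e^(-j * omega * t) dt
=2 * sin(3 * omega)/omega=6 * sinc(3 * omega/pi)

Answer: 2 * sin(3 * omega)/omega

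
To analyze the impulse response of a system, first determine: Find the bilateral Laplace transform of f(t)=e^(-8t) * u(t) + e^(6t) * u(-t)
For e^(-8t)*u(t): L = 1/(s+8), Re(s) > -8
For e^(6t)*u(-t): L = -1/(s-6), Re(s) < 6
Combined: F(s) = 1/(s+8)-1/(s-6), -8 < Re(s) < 6

Answer: 1/(s+8)-1/(s-6), ROC: -8 < Re(s) < 6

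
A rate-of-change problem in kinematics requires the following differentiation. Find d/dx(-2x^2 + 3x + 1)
Power rule: d/dx(ax^n) = n·a·x^(n-1)
Term by term: -4·x+3

Answer: -4x+3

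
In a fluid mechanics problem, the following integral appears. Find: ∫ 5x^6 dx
Using power rule: ∫ 5x^6 dx=5/7 x^7+C=(5/7)x^7+C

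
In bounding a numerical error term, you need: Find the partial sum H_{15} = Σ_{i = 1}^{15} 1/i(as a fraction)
H_15 = 1+1/2+1/3+...+1/15
= 1195757/360360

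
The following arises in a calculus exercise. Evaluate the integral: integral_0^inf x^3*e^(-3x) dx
This is a Gamma integral. Substitute u = 3x (du = 3 dx):
integral_0^inf x^3*e^(-3x) dx = (1/3^4) integral_0^inf u^3*e^(-u) du
= Gamma(4)/3^4 = 3!/3^4 = 6/81

Answer: 2/27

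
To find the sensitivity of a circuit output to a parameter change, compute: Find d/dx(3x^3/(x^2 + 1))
Quotient rule: (f/g)'=(f'g - fg')/g²
f=3x^3, f'=9x^2
g=x^2+1, g'=2x

Answer: (9x^2·(x^2+1)-6x^4)/(x^2+1)²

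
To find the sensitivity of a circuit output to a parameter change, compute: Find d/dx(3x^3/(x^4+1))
Quotient rule: (f/g)' = (f'g - fg')/g²
f = 3x^3, f' = 9x^2
g = x^4+1, g' = 4x^3

Answer: (9x^2·(x^4+1)-12x^6)/(x^4+1)²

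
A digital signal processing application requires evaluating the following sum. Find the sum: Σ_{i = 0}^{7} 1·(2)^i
Geometric series: S = a(1 - r^n)/(1 - r)
a = 1, r = 2, n = 8
S = 1(1 - 256)/-1 = 255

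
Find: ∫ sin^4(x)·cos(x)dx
Let u=sin(x), du=cos(x) dx
∫ u^4 du=u^5/5 + C

Answer: sin^5(x)/5 + C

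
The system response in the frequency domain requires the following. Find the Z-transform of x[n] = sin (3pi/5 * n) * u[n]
Z{sin(w0*n)*u[n]} = z*sin(w0)/(z^2 - 2z*cos(w0) + 1)
With w0 = 3pi/5: X(z) = z*sin(3pi/5)/(z^2 - 2z*cos(3pi/5) + 1)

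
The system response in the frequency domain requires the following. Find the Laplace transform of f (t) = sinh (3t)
L{sinh(at)}=a/(s²-a²)
L{sinh(3t)}=3/(s²-9)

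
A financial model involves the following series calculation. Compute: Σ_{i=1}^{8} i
Using formula: Σ i^1 = n(n + 1)/2 = 8·9/2 = 36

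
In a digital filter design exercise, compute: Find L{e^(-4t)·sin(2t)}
First shifting: L{e^(at)f(t)}=F(s-a)
L{sin(2t)}=2/(s² + 4)
Shift: 2/((s + 4)² + 4)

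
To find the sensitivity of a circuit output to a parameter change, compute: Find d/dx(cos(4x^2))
Chain rule: d/dx[cos(u)]=-sin(u)·u' where u=4x^2
u'=8x

Answer: -8x·sin(4x^2)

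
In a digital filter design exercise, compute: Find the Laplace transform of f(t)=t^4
L{t^n}=n!/s^(n+1)
L{t^4}=4!/s^5=24/s^5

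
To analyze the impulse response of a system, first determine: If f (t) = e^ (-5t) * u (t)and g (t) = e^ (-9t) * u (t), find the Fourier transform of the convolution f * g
By the convolution theorem: F{f*g}=F(omega)*G(omega)
F(omega)=1/(5 + j*omega), G(omega)=1/(9 + j*omega)
F{f*g}=1/((5 + j*omega)(9 + j*omega))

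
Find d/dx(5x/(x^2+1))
Quotient rule: (f/g)'=(f'g - fg')/g²
f=5x, f'=5
g=x^2+1, g'=2x

Answer: (5·(x^2+1)-10x^2)/(x^2+1)²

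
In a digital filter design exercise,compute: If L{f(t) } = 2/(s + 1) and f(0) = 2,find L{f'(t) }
L{f'(t)}=s·F(s) - f(0)=2s/(s+1)-2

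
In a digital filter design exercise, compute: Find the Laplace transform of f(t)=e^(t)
L{e^(at)} = 1/(s-a)
L{e^(t)} = 1/(s-1)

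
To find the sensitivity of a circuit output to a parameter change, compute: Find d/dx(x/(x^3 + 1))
Quotient rule: (f/g)' = (f'g - fg')/g²
f = x, f' = 1
g = x^3+1, g' = 3x^2

Answer: (1·(x^3+1)-3x^3)/(x^3+1)²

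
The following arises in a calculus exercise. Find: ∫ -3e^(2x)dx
Since d/dx[e^(2x)]=2e^(2x), we get -3/2 e^(2x)+C

Answer: (-3/2)e^(2x)+C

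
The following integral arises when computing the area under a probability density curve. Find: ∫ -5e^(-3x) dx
Since d/dx[e^(-3x)]=-3e^(-3x), we get 5/3 e^(-3x)+C

Answer: (5/3)e^(-3x)+C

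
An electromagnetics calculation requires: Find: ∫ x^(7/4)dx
Power rule: ∫ x^(7/4) dx=x^(11/4)/(11/4) + C

Answer: (4/11)·x^(11/4) + C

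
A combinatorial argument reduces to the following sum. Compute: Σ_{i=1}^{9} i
Using formula: Σ i^1=n(n + 1)/2=9·10/2=45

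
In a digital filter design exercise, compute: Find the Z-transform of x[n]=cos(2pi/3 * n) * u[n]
Z{cos(w0 * n) * u[n]} = z(z - cos(w0))/(z^2-2z * cos(w0)+1)
With w0 = 2pi/3: X(z) = z(z - cos(2pi/3))/(z^2-2z * cos(2pi/3)+1)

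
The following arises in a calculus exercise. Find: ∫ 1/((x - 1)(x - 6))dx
Partial fractions: 1/((x-1)(x-6)) = A/(x-1) + B/(x-6)
A = -1/5, B = 1/5
∫ [-1/5· 1/(x-1) + 1/5· 1/(x-6)] dx
= (1/5)[ln|x-6| - ln|x-1|] + C

Answer: (1/5)·ln|(x-6)/(x-1)| + C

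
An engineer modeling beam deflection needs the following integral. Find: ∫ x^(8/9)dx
Power rule: ∫ x^(8/9) dx = x^(17/9)/(17/9) + C

Answer: (9/17)·x^(17/9) + C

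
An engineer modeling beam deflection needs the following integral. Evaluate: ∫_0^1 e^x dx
Antiderivative: e^x
Evaluate: (e^1-1)

Answer: e^1-1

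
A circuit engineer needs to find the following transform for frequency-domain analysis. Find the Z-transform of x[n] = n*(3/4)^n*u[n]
Using the property Z{n * a^n * u[n]} = az/(z-a)^2
With a = 3/4: X(z) = (3/4)z/(z - 3/4)^2, |z| > 3/4

Answer: (3/4)z/(z - 3/4)^2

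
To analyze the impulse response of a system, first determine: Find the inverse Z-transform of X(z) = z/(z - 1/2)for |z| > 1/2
Standard pair: z/(z-a) <-> a^n * u[n] for causal signals
With a=1/2: x[n]=(1/2)^n * u[n]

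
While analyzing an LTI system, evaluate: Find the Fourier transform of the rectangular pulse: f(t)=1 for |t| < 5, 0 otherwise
F(omega)=integral from -5 to 5 of e^(-j * omega * t) dt
=2 * sin(5 * omega)/omega=10 * sinc(5 * omega/pi)

Answer: 2 * sin(5 * omega)/omega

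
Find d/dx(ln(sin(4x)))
Chain rule: d/dx[ln(u)]=u'/u where u=sin(4x)
u'=4cos(4x)

Answer: (4cos(4x))/(sin(4x))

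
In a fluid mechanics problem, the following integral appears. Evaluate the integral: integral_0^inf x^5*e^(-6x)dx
This is a Gamma integral. Substitute u = 6x (du = 6 dx):
integral_0^inf x^5 * e^(-6x) dx = (1/6^6) integral_0^inf u^5 * e^(-u) du
= Gamma(6)/6^6 = 5!/6^6 = 120/46656

Answer: 5/1944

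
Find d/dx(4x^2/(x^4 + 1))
Quotient rule: (f/g)' = (f'g - fg')/g²
f = 4x^2, f' = 8x
g = x^4 + 1, g' = 4x^3

Answer: (8x·(x^4 + 1) - 16x^5)/(x^4 + 1)²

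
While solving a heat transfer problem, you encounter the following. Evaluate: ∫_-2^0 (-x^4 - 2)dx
Step 1: Find antiderivative F(x) = (-1/5)x^5-2x
Step 2: F(0) - F(-2) = 0 - (52/5) = -52/5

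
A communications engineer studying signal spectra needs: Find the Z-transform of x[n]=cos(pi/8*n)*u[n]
Z{cos(w0*n)*u[n]} = z(z - cos(w0))/(z^2-2z*cos(w0)+1)
With w0 = pi/8: X(z) = z(z - cos(pi/8))/(z^2-2z*cos(pi/8)+1)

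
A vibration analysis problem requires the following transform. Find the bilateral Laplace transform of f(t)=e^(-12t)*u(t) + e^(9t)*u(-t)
For e^(-12t)*u(t): L = 1/(s + 12), Re(s) > -12
For e^(9t)*u(-t): L = -1/(s-9), Re(s) < 9
Combined: F(s) = 1/(s + 12) - 1/(s-9), -12 < Re(s) < 9

Answer: 1/(s + 12) - 1/(s-9), ROC: -12 < Re(s) < 9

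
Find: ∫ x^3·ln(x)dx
By parts: u=ln(x), dv=x^3 dx
du=1/x dx, v=x^4/4
=x^4·ln(x)/4 - ∫ x^3/4 dx
=x^4·ln(x)/4 - x^4/16 + C

Answer: x^4(ln(x)/4 - 1/16) + C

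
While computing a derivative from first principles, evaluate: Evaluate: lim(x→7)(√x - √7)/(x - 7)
Multiply by conjugate (√x + √7)/(√x + √7):
=(x - 7)/((x - 7)(√x + √7))=1/(√x + √7)
As x → 7: 1/(2√7)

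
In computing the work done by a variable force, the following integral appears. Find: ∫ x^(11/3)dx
Power rule: ∫ x^(11/3) dx=x^(14/3)/(14/3)+C

Answer: (3/14)·x^(14/3)+C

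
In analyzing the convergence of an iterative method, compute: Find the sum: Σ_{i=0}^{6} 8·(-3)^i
Geometric series: S = a(1 - r^n)/(1 - r)
a = 8, r = -3, n = 7
S = 8(1 + 2187)/4 = 4376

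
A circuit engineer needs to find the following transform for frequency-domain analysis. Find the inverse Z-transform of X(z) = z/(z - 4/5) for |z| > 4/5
Standard pair: z/(z-a) <-> a^n*u[n] for causal signals
With a = 4/5: x[n] = (4/5)^n*u[n]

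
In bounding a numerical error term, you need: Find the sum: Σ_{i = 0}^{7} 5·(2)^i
Geometric series: S = a(1 - r^n)/(1 - r)
a = 5, r = 2, n = 8
S = 5(1 - 256)/-1 = 1275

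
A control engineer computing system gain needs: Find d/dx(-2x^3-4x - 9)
Power rule: d/dx(ax^n) = n·a·x^(n-1)
Term by term: -6·x^2-4

Answer: -6x^2-4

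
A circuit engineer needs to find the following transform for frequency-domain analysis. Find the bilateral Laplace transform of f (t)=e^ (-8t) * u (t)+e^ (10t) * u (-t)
For e^(-8t)*u(t): L = 1/(s+8), Re(s) > -8
For e^(10t)*u(-t): L = -1/(s-10), Re(s) < 10
Combined: F(s) = 1/(s+8)-1/(s-10), -8 < Re(s) < 10

Answer: 1/(s+8)-1/(s-10), ROC: -8 < Re(s) < 10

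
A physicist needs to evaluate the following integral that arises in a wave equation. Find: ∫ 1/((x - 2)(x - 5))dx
Partial fractions: 1/((x-2)(x-5))=A/(x-2) + B/(x-5)
A=-1/3, B=1/3
∫ [-1/3· 1/(x-2) + 1/3· 1/(x-5)] dx
=(1/3)[ln|x-5| - ln|x-2|] + C

Answer: (1/3)·ln|(x-5)/(x-2)| + C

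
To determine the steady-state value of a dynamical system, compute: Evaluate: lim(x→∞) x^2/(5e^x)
Apply L'Hôpital 2 times (∞/∞ each time):
Eventually get 2!/(5e^x) → 0

Answer: 0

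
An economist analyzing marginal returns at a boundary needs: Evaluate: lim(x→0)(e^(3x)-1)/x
L'Hôpital (0/0): lim 3e^(3x)/1 = 3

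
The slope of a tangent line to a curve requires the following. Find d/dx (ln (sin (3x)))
Chain rule: d/dx[ln(u)] = u'/u where u = sin(3x)
u' = 3cos(3x)

Answer: (3cos(3x))/(sin(3x))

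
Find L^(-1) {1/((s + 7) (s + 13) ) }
Partial fractions: 1/((s + 7)(s + 13)) = A/(s + 7) + B/(s + 13)
Cover-up: A = 1/(s + 13)|_{s = -7} = 1/6; B = 1/(s + 7)|_{s = -13} = -1/6
L^(-1) = (1/6)e^(-7t) - (1/6)e^(-13t)

Answer: (1/6)(e^(-7t) - e^(-13t))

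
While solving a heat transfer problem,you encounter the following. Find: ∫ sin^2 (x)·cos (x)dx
Let u=sin(x), du=cos(x) dx
∫ u^2 du=u^3/3+C

Answer: sin^3(x)/3+C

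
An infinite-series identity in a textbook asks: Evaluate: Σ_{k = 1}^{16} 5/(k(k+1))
Partial fractions: 5/(k(k+1)) = 5/k - 5/(k+1)
Telescoping sum: 5(1-1/17) = 5·16/17

Answer: 80/17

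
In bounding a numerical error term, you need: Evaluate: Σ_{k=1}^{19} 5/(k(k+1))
Partial fractions: 5/(k(k+1))=5/k - 5/(k+1)
Telescoping sum: 5(1-1/20)=5·19/20

Answer: 19/4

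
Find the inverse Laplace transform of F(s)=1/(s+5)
L^(-1){1/(s-a)}=c·e^(at)
Here a=-5, c=1

Answer: e^(-5t)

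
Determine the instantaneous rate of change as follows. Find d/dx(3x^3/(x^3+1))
Quotient rule: (f/g)' = (f'g - fg')/g²
f = 3x^3, f' = 9x^2
g = x^3+1, g' = 3x^2

Answer: (9x^2·(x^3+1)-9x^5)/(x^3+1)²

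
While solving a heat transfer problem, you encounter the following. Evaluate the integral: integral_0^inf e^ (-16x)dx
integral_0^inf e^(-16x) dx = [-1/16 * e^(-16x)]_0^inf
= 0 - (-1/16) = 1/16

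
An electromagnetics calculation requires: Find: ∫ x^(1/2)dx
Power rule: ∫ x^(1/2) dx = x^(3/2)/(3/2)+C

Answer: (2/3)·x^(3/2)+C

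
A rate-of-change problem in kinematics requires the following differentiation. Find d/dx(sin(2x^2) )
Chain rule: d/dx[sin(u)]=cos(u)·u' where u=2x^2
u'=4x

Answer: 4x·cos(2x^2)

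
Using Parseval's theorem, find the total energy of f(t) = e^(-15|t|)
Parseval's theorem: E=integral |f(t)|^2 dt=(1/2pi) integral |F(omega)|^2 domega
E=integral_{-inf}^{inf} e^(-30|t|) dt=2*integral_0^inf e^(-30t) dt=2/(2*15)=1/15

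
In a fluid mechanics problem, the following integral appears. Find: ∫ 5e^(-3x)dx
Since d/dx[e^(-3x)]=-3e^(-3x), we get -5/3 e^(-3x)+C

Answer: (-5/3)e^(-3x)+C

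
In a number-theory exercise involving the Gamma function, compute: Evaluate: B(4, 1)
B(x,y) = Γ(x)Γ(y)/Γ(x + y) = (x-1)!(y-1)!/(x + y-1)!
B(4,1) = 3!·0!/4! = 1/4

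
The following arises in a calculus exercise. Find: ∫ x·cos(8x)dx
By parts: u = x, dv = cos(8x) dx
du = dx, v = sin(8x)/8
= x·sin(8x)/8+cos(8x)/8²+C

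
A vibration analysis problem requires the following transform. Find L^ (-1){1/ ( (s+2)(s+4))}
Partial fractions: 1/((s + 2)(s + 4))=A/(s + 2) + B/(s + 4)
Cover-up: A=1/(s + 4)|_{s=-2}=1/2; B=1/(s + 2)|_{s=-4}=-1/2
L^(-1)=(1/2)e^(-2t) - (1/2)e^(-4t)

Answer: (1/2)(e^(-2t) - e^(-4t))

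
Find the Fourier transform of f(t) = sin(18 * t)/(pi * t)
sin(W*t)/(pi*t) = (W/pi)*sinc(W*t/pi) is the impulse response of the ideal low-pass filter with cutoff W (here W = 18).
Its Fourier transform is a rectangular function:
F(omega) = 1 for |omega| < 18, 0 otherwise

Answer: rect(omega/36) [i.e., 1 for |omega| < 18, 0 otherwise]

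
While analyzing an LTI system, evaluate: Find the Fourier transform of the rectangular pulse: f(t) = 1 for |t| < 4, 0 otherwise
F(omega) = integral from -4 to 4 of e^(-j*omega*t) dt
= 2*sin(4*omega)/omega = 8*sinc(4*omega/pi)

Answer: 2*sin(4*omega)/omega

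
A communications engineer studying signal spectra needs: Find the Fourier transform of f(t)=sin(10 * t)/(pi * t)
sin(W*t)/(pi*t) = (W/pi)*sinc(W*t/pi) is the impulse response of the ideal low-pass filter with cutoff W (here W = 10).
Its Fourier transform is a rectangular function:
F(omega) = 1 for |omega| < 10, 0 otherwise

Answer: rect(omega/20) [i.e., 1 for |omega| < 10, 0 otherwise]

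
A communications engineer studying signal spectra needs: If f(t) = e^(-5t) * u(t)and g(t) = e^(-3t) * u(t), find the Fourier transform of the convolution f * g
By the convolution theorem: F{f*g}=F(omega)*G(omega)
F(omega)=1/(5 + j*omega), G(omega)=1/(3 + j*omega)
F{f*g}=1/((5 + j*omega)(3 + j*omega))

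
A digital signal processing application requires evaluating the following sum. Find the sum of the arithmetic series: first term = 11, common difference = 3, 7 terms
Last term: a_n = 11 + (7 - 1)·3 = 29
Sum = n(a_1 + a_n)/2 = 7(11 + 29)/2 = 140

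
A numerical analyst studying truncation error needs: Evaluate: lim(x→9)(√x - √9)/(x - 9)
Multiply by conjugate (√x + √9)/(√x + √9):
= (x - 9)/((x - 9)(√x + √9)) = 1/(√x + √9)
As x → 9: 1/(2√9)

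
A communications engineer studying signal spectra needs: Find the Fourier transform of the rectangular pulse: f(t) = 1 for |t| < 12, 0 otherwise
F(omega) = integral from -12 to 12 of e^(-j*omega*t) dt
= 2*sin(12*omega)/omega = 24*sinc(12*omega/pi)

Answer: 2*sin(12*omega)/omega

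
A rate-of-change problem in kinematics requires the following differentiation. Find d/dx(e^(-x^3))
Chain rule: d/dx[e^u] = e^u · u' where u = -x^3
u' = -3x^2

Answer: -3x^2·e^(-x^3)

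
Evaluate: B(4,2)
B(x,y)=Γ(x)Γ(y)/Γ(x + y)=(x-1)!(y-1)!/(x + y-1)!
B(4,2)=3!·1!/5!=1/20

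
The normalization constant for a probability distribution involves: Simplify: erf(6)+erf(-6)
erf is odd: erf(-6) = -erf(6)
erf(6) + erf(-6) = erf(6) - erf(6) = 0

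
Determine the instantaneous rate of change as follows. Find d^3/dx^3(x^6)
Apply power rule 3 times:
d^1: 6x^5
d^2: 30x^4
d^3: 120x^3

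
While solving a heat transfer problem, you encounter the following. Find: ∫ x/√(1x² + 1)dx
Let u=x² + 1, du=2x dx
∫ (1/2)·u^(-1/2) du=√u + C

Answer: √(x² + 1) + C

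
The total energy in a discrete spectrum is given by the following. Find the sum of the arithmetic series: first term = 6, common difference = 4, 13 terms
Last term: a_n=6+(13-1)·4=54
Sum=n(a_1+a_n)/2=13(6+54)/2=390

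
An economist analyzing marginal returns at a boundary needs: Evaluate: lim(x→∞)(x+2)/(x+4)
Divide numerator and denominator by x:
lim (1 + 2/x)/(1 + 4/x) = 1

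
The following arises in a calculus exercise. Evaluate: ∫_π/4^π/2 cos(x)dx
Antiderivative: sin(x)
Evaluate at bounds: [sin(1·π/2)/1] - [sin(1·π/4)/1]
= ((1) - (√2/2))/1 = 1 - √2/2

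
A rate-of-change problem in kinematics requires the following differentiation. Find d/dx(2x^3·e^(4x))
Product rule: (fg)'=f'g + fg'
f=2x^3, f'=6x^2
g=e^(4x), g'=4·e^(4x)

Answer: 6x^2·e^(4x) + 8x^3·e^(4x)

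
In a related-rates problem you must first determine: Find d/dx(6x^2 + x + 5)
Power rule: d/dx(ax^n)=n·a·x^(n-1)
Term by term: 12·x+1

Answer: 12x+1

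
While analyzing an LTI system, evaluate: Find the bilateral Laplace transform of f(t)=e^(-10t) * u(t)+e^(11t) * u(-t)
For e^(-10t) * u(t): L = 1/(s + 10), Re(s) > -10
For e^(11t) * u(-t): L = -1/(s-11), Re(s) < 11
Combined: F(s) = 1/(s + 10) - 1/(s-11), -10 < Re(s) < 11

Answer: 1/(s + 10) - 1/(s-11), ROC: -10 < Re(s) < 11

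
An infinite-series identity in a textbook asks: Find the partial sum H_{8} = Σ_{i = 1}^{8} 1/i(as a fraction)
H_8=1 + 1/2 + 1/3 + ... + 1/8
=761/280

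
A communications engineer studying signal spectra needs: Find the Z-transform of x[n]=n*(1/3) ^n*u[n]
Using the property Z{n * a^n * u[n]}=az/(z-a)^2
With a=1/3: X(z)=(1/3)z/(z - 1/3)^2, |z| > 1/3

Answer: (1/3)z/(z - 1/3)^2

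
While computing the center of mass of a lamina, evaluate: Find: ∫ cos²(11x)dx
Using identity cos²(u) = (1 + cos(2u))/2:
∫ (1 + cos(22x))/2 dx = x/2 + sin(22x)/44 + C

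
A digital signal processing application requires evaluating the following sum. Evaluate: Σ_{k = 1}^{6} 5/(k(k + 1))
Partial fractions: 5/(k(k+1)) = 5/k - 5/(k+1)
Telescoping sum: 5(1-1/7) = 5·6/7

Answer: 30/7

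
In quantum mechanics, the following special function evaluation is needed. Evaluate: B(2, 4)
B(x,y) = Γ(x)Γ(y)/Γ(x+y) = (x-1)!(y-1)!/(x+y-1)!
B(2,4) = 1!·3!/5! = 1/20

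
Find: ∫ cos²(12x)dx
Using identity cos²(u) = (1 + cos(2u))/2:
∫ (1 + cos(24x))/2 dx = x/2 + sin(24x)/48 + C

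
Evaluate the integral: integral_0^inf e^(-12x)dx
integral_0^inf e^(-12x) dx = [-1/12 * e^(-12x)]_0^inf
= 0 - (-1/12) = 1/12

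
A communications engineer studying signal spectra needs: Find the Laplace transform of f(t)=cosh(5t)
L{cosh(at)}=s/(s²-a²)
L{cosh(5t)}=s/(s²-25)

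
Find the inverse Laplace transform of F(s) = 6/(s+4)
L^(-1){6/(s-a)}=c·e^(at)
Here a=-4, c=6

Answer: 6e^(-4t)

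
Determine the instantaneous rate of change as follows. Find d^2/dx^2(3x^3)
Apply power rule 2 times:
d^1: 9x^2
d^2: 18x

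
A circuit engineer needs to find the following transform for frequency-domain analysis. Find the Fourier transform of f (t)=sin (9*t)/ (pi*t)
sin(W*t)/(pi*t)=(W/pi)*sinc(W*t/pi) is the impulse response of the ideal low-pass filter with cutoff W (here W=9).
Its Fourier transform is a rectangular function:
F(omega)=1 for |omega| < 9, 0 otherwise

Answer: rect(omega/18) [i.e., 1 for |omega| < 9, 0 otherwise]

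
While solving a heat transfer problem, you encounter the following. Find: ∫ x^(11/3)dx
Power rule: ∫ x^(11/3) dx=x^(14/3)/(14/3) + C

Answer: (3/14)·x^(14/3) + C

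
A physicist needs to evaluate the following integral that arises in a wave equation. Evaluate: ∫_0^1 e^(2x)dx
Antiderivative: (1/2)e^(2x)
Evaluate: (1/2)(e^2 - 1)

Answer: (e^2 - 1)/2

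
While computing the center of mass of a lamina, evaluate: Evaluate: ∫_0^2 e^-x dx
Antiderivative: -e^-x
Evaluate: -(e^-2 - 1)

Answer: (e^-2 - 1)/(-1)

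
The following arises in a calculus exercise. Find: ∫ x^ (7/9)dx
Power rule: ∫ x^(7/9) dx=x^(16/9)/(16/9)+C

Answer: (9/16)·x^(16/9)+C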